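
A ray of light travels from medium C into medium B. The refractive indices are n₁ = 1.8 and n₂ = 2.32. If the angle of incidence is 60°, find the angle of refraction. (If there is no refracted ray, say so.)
sin θ₂ = (n₁/n₂)·sin θ₁ = 0.6719 → θ₂ = 42.22°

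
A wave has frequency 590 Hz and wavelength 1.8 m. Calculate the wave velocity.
v = fλ = 1062 m/s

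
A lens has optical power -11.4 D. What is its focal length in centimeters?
f = 1/P = -8.772 cm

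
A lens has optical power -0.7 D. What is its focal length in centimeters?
f = 1/P = -142.9 cm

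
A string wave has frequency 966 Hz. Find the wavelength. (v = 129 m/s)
λ = v/f = 0.1335 m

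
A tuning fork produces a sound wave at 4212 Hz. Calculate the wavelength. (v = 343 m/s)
λ = v/f = 0.08143 m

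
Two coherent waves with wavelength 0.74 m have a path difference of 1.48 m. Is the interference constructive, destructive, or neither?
constructive — path difference = 2λ, a whole number of wavelengths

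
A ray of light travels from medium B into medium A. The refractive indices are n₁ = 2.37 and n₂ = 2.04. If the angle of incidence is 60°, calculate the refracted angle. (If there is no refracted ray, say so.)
sin θ₂ = (n₁/n₂)·sin θ₁ = 1.006 > 1, so there is no refracted ray — the light undergoes total internal reflection.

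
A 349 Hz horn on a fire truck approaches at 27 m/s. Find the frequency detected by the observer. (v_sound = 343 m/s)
f_obs = f·v/(v − v_s) = 378.8 Hz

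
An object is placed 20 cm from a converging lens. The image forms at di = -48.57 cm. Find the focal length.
1/f = 1/do + 1/di → f = 34 cm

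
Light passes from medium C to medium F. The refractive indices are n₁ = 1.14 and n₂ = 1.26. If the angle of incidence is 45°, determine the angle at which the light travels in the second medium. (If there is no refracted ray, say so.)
sin θ₂ = (n₁/n₂)·sin θ₁ = 0.6398 → θ₂ = 39.77°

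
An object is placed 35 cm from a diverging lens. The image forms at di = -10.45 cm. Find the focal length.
1/f = 1/do + 1/di → f = -14.9 cm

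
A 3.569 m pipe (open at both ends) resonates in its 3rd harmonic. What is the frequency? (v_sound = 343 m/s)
fₙ = nv/(2L) = 144.2 Hz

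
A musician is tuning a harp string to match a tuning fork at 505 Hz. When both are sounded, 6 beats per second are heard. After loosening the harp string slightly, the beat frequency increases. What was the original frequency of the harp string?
499 Hz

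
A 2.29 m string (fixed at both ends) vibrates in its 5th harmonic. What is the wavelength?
λₙ = 2L/n = 0.916 m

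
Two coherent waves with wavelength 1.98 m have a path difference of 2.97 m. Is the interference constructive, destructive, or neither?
destructive — path difference = 1.5λ, an odd multiple of λ/2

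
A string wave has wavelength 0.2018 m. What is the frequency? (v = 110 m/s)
f = v/λ = 545.1 Hz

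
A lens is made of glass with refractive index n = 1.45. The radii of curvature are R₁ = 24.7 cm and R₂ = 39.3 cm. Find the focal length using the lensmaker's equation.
1/f = (n − 1)(1/R₁ − 1/R₂) → f = 147.7 cm (converging lens)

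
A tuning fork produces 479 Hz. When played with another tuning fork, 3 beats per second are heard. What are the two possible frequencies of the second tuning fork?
f₂ = 479 ± 3 Hz → 482 Hz or 476 Hz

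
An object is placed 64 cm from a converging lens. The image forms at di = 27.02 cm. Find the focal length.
1/f = 1/do + 1/di → f = 19 cm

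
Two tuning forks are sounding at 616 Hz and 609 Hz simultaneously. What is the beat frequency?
7 Hz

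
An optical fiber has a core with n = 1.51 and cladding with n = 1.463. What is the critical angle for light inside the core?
θc = arcsin(n_cladding/n_core) = 75.67°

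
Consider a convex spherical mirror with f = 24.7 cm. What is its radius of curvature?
R = 2|f| = 49.4 cm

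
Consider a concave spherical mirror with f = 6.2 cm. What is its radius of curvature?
R = 2|f| = 12.4 cm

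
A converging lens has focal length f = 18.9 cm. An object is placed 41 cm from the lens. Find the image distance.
1/di = 1/f − 1/do → di = 35.06 cm (real image)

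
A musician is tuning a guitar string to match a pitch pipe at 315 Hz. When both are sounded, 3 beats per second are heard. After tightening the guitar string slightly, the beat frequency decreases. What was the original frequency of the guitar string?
312 Hz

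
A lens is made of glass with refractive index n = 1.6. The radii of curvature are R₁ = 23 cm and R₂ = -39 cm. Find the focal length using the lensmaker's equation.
1/f = (n − 1)(1/R₁ − 1/R₂) → f = 24.11 cm (converging lens)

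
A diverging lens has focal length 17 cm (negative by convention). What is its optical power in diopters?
P = 1/f = -5.882 D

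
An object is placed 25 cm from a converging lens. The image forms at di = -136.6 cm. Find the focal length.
1/f = 1/do + 1/di → f = 30.6 cm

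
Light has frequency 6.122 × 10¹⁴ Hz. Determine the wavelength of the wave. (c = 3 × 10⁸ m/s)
λ = c/f = 490 nm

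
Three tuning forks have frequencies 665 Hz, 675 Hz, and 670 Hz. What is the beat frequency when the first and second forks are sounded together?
10 Hz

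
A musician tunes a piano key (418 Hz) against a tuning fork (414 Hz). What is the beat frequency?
4 Hz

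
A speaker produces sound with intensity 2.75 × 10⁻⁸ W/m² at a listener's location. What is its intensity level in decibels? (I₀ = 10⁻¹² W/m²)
β = 10·log₁₀(I/I₀) = 44.39 dB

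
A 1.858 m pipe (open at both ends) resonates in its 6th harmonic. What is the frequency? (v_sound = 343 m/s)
fₙ = nv/(2L) = 553.8 Hz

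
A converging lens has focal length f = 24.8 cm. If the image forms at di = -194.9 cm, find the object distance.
1/do = 1/f − 1/di → do = 22 cm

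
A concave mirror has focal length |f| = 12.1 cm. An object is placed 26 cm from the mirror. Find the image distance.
f = +12.1 cm (concave); 1/di = 1/f − 1/do → di = 22.63 cm (real image, in front of mirror)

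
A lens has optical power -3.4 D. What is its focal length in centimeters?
f = 1/P = -29.41 cm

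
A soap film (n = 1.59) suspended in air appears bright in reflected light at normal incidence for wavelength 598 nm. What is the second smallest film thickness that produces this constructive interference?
2nt = (m − ½)λ with m = 2 → t = (m − ½)λ/(2n) = 282.1 nm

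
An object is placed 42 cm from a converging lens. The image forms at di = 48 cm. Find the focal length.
1/f = 1/do + 1/di → f = 22.4 cm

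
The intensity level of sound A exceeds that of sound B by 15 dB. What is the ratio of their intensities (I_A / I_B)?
I_A/I_B = 10^(Δβ/10) = 31.62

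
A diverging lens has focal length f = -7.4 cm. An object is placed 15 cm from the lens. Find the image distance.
1/di = 1/f − 1/do → di = -4.955 cm (virtual image)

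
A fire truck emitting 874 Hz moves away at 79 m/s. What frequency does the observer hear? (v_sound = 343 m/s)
f_obs = f·v/(v + v_s) = 710.4 Hz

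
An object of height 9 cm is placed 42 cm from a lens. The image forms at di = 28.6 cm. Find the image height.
hi = (-di/do) × ho = -6.129 cm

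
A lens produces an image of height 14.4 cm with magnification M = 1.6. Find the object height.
ho = |hi|/|M| = 9 cm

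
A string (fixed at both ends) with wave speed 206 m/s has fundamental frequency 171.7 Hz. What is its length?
L = v/(2f₁) = 0.5999 m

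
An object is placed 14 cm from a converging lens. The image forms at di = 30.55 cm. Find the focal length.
1/f = 1/do + 1/di → f = 9.6 cm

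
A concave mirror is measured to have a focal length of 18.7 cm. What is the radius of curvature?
R = 2|f| = 37.4 cm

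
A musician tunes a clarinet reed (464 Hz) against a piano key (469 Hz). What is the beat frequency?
5 Hz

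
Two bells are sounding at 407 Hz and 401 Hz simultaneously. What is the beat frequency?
6 Hz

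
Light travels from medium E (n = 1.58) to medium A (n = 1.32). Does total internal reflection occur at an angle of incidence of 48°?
θc = arcsin(n₂/n₁) = 56.66°; 48° < θc, so no — the ray refracts.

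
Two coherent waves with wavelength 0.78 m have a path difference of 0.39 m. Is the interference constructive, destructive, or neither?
destructive — path difference = 0.5λ, an odd multiple of λ/2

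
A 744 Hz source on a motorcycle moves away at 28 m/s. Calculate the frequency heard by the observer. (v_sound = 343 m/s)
f_obs = f·v/(v + v_s) = 687.8 Hz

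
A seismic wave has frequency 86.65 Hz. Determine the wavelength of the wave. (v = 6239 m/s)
λ = v/f = 72 m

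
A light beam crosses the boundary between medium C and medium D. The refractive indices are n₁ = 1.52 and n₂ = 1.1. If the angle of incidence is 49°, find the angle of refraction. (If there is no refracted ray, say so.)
sin θ₂ = (n₁/n₂)·sin θ₁ = 1.043 > 1, so there is no refracted ray — the light undergoes total internal reflection.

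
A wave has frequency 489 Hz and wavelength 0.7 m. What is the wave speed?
v = fλ = 342.3 m/s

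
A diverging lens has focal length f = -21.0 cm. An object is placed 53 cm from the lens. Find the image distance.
1/di = 1/f − 1/do → di = -15.04 cm (virtual image)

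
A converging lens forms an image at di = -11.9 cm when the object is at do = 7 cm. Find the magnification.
M = −di/do = 1.7 (upright image)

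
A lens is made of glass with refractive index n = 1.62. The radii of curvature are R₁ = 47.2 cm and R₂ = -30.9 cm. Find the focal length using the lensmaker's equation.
1/f = (n − 1)(1/R₁ − 1/R₂) → f = 30.12 cm (converging lens)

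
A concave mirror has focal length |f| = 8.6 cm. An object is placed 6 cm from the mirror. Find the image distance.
f = +8.6 cm (concave); 1/di = 1/f − 1/do → di = -19.85 cm (virtual image, behind mirror)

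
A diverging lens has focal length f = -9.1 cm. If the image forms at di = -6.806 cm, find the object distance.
1/do = 1/f − 1/di → do = 27 cm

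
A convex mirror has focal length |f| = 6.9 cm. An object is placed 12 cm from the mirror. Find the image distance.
f = −6.9 cm (convex); 1/di = 1/f − 1/do → di = -4.381 cm (virtual image, behind mirror)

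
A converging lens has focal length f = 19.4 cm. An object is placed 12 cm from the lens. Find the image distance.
1/di = 1/f − 1/do → di = -31.46 cm (virtual image)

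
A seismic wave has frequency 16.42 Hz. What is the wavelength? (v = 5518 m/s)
λ = v/f = 336.1 m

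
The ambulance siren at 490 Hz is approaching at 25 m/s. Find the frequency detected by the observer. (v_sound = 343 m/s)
f_obs = f·v/(v − v_s) = 528.5 Hz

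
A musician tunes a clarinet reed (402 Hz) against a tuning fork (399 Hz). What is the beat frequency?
3 Hz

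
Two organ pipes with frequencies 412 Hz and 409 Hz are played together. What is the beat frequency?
3 Hz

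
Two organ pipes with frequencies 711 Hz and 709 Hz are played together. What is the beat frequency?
2 Hz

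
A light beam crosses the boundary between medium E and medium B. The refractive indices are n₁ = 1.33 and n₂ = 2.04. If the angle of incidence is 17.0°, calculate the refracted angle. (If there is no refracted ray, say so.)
sin θ₂ = (n₁/n₂)·sin θ₁ = 0.1906 → θ₂ = 10.99°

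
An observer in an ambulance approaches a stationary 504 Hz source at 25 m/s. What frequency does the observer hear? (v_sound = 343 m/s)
f_obs = f·(v + v_o)/v = 540.7 Hz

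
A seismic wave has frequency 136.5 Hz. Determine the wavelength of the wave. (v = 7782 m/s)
λ = v/f = 57.01 m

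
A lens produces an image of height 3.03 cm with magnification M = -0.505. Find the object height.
ho = |hi|/|M| = 6 cm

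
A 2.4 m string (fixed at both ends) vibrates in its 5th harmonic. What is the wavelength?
λₙ = 2L/n = 0.96 m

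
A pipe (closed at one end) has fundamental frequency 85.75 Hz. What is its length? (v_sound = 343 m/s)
L = v/(4f₁) = 1 m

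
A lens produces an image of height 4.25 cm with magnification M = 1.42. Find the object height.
ho = |hi|/|M| = 2.993 cm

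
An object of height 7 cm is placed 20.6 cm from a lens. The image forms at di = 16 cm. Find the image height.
hi = (-di/do) × ho = -5.437 cm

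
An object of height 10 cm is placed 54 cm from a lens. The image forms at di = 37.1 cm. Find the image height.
hi = (-di/do) × ho = -6.87 cm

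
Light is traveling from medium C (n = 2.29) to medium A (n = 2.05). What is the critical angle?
θc = arcsin(n₂/n₁) = 63.53°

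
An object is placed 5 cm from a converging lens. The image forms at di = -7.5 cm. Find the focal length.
1/f = 1/do + 1/di → f = 15 cm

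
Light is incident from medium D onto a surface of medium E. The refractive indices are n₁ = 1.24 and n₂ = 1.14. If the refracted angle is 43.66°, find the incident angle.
sin θ₁ = (n₂/n₁)·sin θ₂ → θ₁ = 39.4°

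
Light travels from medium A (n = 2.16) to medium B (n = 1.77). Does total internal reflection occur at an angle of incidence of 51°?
θc = arcsin(n₂/n₁) = 55.03°; 51° < θc, so no — the ray refracts.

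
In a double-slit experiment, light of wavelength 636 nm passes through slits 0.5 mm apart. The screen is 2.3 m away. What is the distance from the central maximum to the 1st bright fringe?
y = mλL/d = 2.926 mm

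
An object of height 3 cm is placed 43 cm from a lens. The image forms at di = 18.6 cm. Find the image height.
hi = (-di/do) × ho = -1.298 cm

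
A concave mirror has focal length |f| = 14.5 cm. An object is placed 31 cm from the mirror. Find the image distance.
f = +14.5 cm (concave); 1/di = 1/f − 1/do → di = 27.24 cm (real image, in front of mirror)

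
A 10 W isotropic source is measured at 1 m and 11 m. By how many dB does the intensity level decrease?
Δβ = 20·log₁₀(r₂/r₁) = 20.83 dB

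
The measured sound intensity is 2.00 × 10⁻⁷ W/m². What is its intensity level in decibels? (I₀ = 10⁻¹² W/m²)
β = 10·log₁₀(I/I₀) = 53.01 dB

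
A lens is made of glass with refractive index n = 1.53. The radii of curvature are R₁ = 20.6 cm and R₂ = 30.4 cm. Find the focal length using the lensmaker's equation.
1/f = (n − 1)(1/R₁ − 1/R₂) → f = 120.6 cm (converging lens)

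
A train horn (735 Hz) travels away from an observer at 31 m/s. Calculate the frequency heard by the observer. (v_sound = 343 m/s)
f_obs = f·v/(v + v_s) = 674.1 Hz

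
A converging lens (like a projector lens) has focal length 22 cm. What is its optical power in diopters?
P = 1/f = 4.545 D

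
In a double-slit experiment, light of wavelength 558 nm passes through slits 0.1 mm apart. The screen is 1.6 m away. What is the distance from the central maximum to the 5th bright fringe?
y = mλL/d = 44.64 mm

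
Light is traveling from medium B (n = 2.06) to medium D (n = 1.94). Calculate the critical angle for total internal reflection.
θc = arcsin(n₂/n₁) = 70.35°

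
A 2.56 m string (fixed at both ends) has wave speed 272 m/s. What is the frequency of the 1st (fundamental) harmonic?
fₙ = nv/(2L) = 53.12 Hz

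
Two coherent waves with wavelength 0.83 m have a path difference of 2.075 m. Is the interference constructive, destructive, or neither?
destructive — path difference = 2.5λ, an odd multiple of λ/2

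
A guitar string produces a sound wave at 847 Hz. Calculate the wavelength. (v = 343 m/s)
λ = v/f = 0.405 m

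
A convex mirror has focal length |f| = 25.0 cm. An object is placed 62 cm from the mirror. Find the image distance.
f = −25.0 cm (convex); 1/di = 1/f − 1/do → di = -17.82 cm (virtual image, behind mirror)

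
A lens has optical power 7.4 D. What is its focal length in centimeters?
f = 1/P = 13.51 cm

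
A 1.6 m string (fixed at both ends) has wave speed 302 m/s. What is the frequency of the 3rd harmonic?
fₙ = nv/(2L) = 283.1 Hz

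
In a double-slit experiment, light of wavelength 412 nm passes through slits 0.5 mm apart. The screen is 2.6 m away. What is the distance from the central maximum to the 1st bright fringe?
y = mλL/d = 2.142 mm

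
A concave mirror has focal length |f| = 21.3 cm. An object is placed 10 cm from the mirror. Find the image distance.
f = +21.3 cm (concave); 1/di = 1/f − 1/do → di = -18.85 cm (virtual image, behind mirror)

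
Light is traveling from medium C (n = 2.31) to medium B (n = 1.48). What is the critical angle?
θc = arcsin(n₂/n₁) = 39.84°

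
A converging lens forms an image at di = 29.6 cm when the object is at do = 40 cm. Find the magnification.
M = −di/do = -0.74 (inverted image)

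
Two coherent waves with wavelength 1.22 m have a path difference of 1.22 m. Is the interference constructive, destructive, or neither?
constructive — path difference = 1λ, a whole number of wavelengths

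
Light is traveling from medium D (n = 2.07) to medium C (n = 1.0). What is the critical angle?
θc = arcsin(n₂/n₁) = 28.89°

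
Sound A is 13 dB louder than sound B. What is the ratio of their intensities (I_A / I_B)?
I_A/I_B = 10^(Δβ/10) = 19.95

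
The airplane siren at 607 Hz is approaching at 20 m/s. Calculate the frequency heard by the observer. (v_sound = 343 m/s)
f_obs = f·v/(v − v_s) = 644.6 Hz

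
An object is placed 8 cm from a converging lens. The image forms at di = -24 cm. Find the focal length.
1/f = 1/do + 1/di → f = 12 cm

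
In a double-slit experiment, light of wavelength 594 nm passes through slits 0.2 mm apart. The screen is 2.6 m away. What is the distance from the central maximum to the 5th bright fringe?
y = mλL/d = 38.61 mm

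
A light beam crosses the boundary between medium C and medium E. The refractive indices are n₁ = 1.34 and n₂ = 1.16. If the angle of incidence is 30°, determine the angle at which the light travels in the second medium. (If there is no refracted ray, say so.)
sin θ₂ = (n₁/n₂)·sin θ₁ = 0.5776 → θ₂ = 35.28°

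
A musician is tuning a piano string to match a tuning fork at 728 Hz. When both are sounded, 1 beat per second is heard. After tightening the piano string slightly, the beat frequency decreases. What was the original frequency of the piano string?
727 Hz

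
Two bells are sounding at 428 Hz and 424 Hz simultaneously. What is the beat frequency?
4 Hz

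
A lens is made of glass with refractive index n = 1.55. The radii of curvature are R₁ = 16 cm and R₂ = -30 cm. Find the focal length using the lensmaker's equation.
1/f = (n − 1)(1/R₁ − 1/R₂) → f = 18.97 cm (converging lens)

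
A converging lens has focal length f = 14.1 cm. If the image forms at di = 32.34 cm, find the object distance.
1/do = 1/f − 1/di → do = 25 cm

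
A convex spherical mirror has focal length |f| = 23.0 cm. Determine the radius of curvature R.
R = 2|f| = 46 cm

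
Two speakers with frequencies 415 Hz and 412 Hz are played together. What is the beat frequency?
3 Hz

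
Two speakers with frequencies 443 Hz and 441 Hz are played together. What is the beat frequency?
2 Hz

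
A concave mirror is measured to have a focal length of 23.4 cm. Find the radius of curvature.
R = 2|f| = 46.8 cm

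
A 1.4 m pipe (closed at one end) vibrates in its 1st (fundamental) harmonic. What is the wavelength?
λₙ = 4L/n = 5.6 m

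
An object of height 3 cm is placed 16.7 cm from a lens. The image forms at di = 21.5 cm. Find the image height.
hi = (-di/do) × ho = -3.862 cm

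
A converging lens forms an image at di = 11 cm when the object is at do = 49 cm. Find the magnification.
M = −di/do = -0.2245 (inverted image)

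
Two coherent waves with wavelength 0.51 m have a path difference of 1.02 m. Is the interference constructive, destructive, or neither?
constructive — path difference = 2λ, a whole number of wavelengths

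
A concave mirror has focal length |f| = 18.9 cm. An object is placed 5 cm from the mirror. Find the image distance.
f = +18.9 cm (concave); 1/di = 1/f − 1/do → di = -6.799 cm (virtual image, behind mirror)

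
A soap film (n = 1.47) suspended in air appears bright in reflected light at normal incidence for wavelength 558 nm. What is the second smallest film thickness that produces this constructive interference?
2nt = (m − ½)λ with m = 2 → t = (m − ½)λ/(2n) = 284.7 nm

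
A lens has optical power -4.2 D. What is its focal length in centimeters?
f = 1/P = -23.81 cm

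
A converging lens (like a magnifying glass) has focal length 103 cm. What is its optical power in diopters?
P = 1/f = 0.9709 D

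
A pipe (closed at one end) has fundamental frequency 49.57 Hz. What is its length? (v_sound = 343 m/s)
L = v/(4f₁) = 1.73 m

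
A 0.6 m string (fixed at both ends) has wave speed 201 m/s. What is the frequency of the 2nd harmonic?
fₙ = nv/(2L) = 335 Hz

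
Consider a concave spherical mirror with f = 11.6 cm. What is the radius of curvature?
R = 2|f| = 23.2 cm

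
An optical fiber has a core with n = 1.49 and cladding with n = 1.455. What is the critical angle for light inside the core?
θc = arcsin(n_cladding/n_core) = 77.56°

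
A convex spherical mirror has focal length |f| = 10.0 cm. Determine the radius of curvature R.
R = 2|f| = 20 cm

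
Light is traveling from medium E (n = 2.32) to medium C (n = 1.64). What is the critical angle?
θc = arcsin(n₂/n₁) = 44.98°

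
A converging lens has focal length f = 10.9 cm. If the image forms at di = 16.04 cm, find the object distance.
1/do = 1/f − 1/di → do = 34.01 cm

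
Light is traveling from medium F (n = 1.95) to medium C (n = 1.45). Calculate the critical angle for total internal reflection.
θc = arcsin(n₂/n₁) = 48.04°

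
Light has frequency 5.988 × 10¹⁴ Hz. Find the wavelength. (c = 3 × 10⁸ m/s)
λ = c/f = 501 nm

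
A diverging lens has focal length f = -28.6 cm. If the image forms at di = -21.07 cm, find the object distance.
1/do = 1/f − 1/di → do = 80.03 cm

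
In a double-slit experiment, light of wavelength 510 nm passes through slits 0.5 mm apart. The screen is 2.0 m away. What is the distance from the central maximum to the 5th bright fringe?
y = mλL/d = 10.2 mm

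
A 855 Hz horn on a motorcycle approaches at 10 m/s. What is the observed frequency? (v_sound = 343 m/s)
f_obs = f·v/(v − v_s) = 880.7 Hz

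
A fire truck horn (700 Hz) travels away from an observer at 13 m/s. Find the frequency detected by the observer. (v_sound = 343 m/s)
f_obs = f·v/(v + v_s) = 674.4 Hz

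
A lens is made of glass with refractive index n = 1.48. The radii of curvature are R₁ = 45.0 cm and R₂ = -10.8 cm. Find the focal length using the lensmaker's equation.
1/f = (n − 1)(1/R₁ − 1/R₂) → f = 18.15 cm (converging lens)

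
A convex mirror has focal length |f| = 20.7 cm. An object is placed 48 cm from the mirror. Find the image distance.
f = −20.7 cm (convex); 1/di = 1/f − 1/do → di = -14.46 cm (virtual image, behind mirror)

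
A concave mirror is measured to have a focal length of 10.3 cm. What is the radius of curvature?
R = 2|f| = 20.6 cm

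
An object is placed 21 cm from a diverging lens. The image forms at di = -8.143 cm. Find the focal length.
1/f = 1/do + 1/di → f = -13.3 cm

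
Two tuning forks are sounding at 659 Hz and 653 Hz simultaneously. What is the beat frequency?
6 Hz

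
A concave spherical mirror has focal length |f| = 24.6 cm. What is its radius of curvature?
R = 2|f| = 49.2 cm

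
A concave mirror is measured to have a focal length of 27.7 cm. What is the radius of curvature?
R = 2|f| = 55.4 cm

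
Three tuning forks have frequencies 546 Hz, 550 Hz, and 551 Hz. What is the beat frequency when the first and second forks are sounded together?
4 Hz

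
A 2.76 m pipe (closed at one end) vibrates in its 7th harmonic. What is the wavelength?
λₙ = 4L/n = 1.577 m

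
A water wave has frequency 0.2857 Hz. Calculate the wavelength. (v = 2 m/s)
λ = v/f = 7 m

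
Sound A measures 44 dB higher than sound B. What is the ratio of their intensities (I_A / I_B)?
I_A/I_B = 10^(Δβ/10) = 25120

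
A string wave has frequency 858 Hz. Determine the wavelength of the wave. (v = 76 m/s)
λ = v/f = 0.08858 m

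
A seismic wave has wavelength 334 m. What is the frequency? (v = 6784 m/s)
f = v/λ = 20.31 Hz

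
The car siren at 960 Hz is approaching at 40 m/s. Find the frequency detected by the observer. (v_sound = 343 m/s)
f_obs = f·v/(v − v_s) = 1087 Hz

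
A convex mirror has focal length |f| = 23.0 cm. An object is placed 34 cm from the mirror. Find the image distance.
f = −23.0 cm (convex); 1/di = 1/f − 1/do → di = -13.72 cm (virtual image, behind mirror)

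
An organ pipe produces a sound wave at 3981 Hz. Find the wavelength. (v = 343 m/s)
λ = v/f = 0.08616 m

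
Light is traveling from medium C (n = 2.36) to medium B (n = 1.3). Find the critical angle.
θc = arcsin(n₂/n₁) = 33.43°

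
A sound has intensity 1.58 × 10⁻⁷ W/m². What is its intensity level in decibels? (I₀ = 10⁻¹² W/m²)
β = 10·log₁₀(I/I₀) = 51.99 dB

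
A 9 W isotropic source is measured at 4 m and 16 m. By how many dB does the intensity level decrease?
Δβ = 20·log₁₀(r₂/r₁) = 12.04 dB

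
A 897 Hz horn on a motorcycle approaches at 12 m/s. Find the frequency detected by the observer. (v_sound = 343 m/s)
f_obs = f·v/(v − v_s) = 929.5 Hz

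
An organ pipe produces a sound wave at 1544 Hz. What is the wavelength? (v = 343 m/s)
λ = v/f = 0.2222 m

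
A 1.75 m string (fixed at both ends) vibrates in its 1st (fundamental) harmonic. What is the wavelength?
λₙ = 2L/n = 3.5 m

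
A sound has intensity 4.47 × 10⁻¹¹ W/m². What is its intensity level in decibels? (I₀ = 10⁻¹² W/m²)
β = 10·log₁₀(I/I₀) = 16.5 dB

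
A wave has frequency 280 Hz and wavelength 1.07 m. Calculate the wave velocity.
v = fλ = 299.6 m/s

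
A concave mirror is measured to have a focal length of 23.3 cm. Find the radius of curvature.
R = 2|f| = 46.6 cm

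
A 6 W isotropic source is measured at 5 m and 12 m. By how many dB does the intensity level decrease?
Δβ = 20·log₁₀(r₂/r₁) = 7.604 dB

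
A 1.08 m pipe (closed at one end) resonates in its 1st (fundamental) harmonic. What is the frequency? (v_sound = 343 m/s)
fₙ = nv/(4L) = 79.4 Hz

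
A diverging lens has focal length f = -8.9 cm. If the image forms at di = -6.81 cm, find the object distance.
1/do = 1/f − 1/di → do = 29 cm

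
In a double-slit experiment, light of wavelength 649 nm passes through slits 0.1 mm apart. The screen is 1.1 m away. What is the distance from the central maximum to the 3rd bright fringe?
y = mλL/d = 21.42 mm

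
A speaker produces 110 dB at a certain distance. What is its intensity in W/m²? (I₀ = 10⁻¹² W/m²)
I = I₀·10^(β/10) = 1.00 × 10⁻¹ W/m²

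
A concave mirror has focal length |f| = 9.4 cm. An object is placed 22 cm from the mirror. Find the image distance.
f = +9.4 cm (concave); 1/di = 1/f − 1/do → di = 16.41 cm (real image, in front of mirror)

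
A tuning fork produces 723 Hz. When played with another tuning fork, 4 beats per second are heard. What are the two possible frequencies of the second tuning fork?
f₂ = 723 ± 4 Hz → 727 Hz or 719 Hz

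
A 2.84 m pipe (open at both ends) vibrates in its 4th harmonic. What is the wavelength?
λₙ = 2L/n = 1.42 m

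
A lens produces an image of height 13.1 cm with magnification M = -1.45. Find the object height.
ho = |hi|/|M| = 9.034 cm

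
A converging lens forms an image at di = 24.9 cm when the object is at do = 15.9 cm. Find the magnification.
M = −di/do = -1.566 (inverted image)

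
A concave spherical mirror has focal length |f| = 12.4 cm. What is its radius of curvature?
R = 2|f| = 24.8 cm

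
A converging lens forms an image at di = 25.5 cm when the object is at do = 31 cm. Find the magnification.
M = −di/do = -0.8226 (inverted image)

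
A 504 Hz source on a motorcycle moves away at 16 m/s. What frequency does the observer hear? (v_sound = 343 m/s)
f_obs = f·v/(v + v_s) = 481.5 Hz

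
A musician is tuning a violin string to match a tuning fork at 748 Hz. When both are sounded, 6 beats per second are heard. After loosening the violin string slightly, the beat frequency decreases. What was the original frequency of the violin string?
754 Hz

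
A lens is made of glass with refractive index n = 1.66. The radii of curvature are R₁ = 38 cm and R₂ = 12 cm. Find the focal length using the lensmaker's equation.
1/f = (n − 1)(1/R₁ − 1/R₂) → f = -26.57 cm (diverging lens)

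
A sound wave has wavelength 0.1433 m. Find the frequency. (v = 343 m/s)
f = v/λ = 2394 Hz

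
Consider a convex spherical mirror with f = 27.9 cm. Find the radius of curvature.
R = 2|f| = 55.8 cm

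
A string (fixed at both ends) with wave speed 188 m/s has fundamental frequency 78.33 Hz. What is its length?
L = v/(2f₁) = 1.2 m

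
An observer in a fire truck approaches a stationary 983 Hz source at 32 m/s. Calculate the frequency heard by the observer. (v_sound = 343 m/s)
f_obs = f·(v + v_o)/v = 1075 Hz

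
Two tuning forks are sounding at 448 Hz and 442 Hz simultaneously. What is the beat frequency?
6 Hz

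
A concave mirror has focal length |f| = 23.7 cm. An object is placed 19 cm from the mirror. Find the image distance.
f = +23.7 cm (concave); 1/di = 1/f − 1/do → di = -95.81 cm (virtual image, behind mirror)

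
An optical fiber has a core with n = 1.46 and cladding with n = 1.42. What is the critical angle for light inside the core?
θc = arcsin(n_cladding/n_core) = 76.56°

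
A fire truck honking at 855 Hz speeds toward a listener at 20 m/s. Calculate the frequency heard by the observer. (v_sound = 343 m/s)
f_obs = f·v/(v − v_s) = 907.9 Hz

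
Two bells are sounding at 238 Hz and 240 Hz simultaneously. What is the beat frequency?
2 Hz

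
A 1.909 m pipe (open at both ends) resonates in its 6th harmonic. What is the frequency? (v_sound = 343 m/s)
fₙ = nv/(2L) = 539 Hz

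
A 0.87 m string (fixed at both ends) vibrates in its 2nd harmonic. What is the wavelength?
λₙ = 2L/n = 0.87 m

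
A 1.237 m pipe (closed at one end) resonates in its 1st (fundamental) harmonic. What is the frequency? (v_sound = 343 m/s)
fₙ = nv/(4L) = 69.32 Hz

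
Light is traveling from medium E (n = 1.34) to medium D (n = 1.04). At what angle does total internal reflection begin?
θc = arcsin(n₂/n₁) = 50.91°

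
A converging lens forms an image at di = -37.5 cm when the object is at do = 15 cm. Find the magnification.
M = −di/do = 2.5 (upright image)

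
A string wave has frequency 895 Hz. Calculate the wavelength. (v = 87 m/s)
λ = v/f = 0.09721 m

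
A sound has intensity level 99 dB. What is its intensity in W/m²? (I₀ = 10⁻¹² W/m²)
I = I₀·10^(β/10) = 7.94 × 10⁻³ W/m²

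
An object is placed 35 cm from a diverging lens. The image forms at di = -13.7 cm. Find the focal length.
1/f = 1/do + 1/di → f = -22.51 cm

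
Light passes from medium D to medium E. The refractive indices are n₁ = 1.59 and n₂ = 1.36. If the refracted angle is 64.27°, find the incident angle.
sin θ₁ = (n₂/n₁)·sin θ₂ → θ₁ = 50.4°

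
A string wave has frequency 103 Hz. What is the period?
T = 1/f = 0.009709 s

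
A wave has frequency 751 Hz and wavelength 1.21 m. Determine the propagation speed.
v = fλ = 908.7 m/s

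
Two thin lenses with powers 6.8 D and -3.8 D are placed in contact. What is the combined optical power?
P_total = P₁ + P₂ = 3.0 D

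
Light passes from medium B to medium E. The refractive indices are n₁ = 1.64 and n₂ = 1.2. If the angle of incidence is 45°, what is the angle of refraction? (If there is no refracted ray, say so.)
sin θ₂ = (n₁/n₂)·sin θ₁ = 0.9664 → θ₂ = 75.1°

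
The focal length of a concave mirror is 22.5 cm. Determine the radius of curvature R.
R = 2|f| = 45 cm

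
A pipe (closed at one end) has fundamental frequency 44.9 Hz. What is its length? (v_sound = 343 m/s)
L = v/(4f₁) = 1.91 m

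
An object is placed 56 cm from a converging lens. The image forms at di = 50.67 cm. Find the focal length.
1/f = 1/do + 1/di → f = 26.6 cm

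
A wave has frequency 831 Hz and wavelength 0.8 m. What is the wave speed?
v = fλ = 664.8 m/s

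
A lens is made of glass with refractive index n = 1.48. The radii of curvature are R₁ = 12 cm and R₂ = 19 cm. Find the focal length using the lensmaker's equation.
1/f = (n − 1)(1/R₁ − 1/R₂) → f = 67.86 cm (converging lens)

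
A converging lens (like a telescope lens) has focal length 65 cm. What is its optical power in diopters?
P = 1/f = 1.538 D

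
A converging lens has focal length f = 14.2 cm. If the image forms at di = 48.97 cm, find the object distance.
1/do = 1/f − 1/di → do = 20 cm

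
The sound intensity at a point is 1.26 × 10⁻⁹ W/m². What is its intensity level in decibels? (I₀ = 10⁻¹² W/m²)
β = 10·log₁₀(I/I₀) = 31 dB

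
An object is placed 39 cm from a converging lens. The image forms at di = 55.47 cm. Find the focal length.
1/f = 1/do + 1/di → f = 22.9 cm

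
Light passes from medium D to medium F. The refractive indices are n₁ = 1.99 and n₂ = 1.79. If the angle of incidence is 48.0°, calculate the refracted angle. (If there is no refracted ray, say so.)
sin θ₂ = (n₁/n₂)·sin θ₁ = 0.8262 → θ₂ = 55.71°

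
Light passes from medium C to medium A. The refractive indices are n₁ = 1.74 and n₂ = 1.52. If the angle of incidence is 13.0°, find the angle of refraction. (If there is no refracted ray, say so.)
sin θ₂ = (n₁/n₂)·sin θ₁ = 0.2575 → θ₂ = 14.92°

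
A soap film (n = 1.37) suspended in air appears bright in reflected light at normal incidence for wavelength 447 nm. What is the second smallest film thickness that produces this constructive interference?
2nt = (m − ½)λ with m = 2 → t = (m − ½)λ/(2n) = 244.7 nm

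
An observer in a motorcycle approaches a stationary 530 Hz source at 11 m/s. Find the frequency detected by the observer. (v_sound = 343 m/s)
f_obs = f·(v + v_o)/v = 547 Hz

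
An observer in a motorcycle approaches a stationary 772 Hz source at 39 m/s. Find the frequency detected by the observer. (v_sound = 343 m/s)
f_obs = f·(v + v_o)/v = 859.8 Hz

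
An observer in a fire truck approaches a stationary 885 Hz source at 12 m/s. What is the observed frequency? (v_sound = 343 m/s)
f_obs = f·(v + v_o)/v = 916 Hz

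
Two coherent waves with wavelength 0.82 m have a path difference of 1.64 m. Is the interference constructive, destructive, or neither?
constructive — path difference = 2λ, a whole number of wavelengths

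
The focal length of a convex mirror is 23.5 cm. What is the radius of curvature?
R = 2|f| = 47 cm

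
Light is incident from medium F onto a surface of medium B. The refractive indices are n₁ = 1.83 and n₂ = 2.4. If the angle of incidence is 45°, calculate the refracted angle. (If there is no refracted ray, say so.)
sin θ₂ = (n₁/n₂)·sin θ₁ = 0.5392 → θ₂ = 32.63°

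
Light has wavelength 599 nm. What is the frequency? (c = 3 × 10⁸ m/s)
f = c/λ = 5.008 × 10¹⁴ Hz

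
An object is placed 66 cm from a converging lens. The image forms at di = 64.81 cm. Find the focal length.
1/f = 1/do + 1/di → f = 32.7 cm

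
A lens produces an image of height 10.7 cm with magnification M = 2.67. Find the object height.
ho = |hi|/|M| = 4.007 cm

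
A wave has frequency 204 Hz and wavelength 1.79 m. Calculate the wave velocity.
v = fλ = 365.2 m/s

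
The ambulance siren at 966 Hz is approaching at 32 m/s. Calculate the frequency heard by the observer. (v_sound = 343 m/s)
f_obs = f·v/(v − v_s) = 1065 Hz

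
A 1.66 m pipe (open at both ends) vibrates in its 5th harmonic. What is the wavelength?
λₙ = 2L/n = 0.664 m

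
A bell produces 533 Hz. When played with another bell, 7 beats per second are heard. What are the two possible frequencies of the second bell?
f₂ = 533 ± 7 Hz → 540 Hz or 526 Hz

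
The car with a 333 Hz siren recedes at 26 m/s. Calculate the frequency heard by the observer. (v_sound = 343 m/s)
f_obs = f·v/(v + v_s) = 309.5 Hz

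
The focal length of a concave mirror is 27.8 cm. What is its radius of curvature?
R = 2|f| = 55.6 cm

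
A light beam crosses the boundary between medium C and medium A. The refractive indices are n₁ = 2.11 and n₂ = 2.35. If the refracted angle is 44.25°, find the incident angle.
sin θ₁ = (n₂/n₁)·sin θ₂ → θ₁ = 51°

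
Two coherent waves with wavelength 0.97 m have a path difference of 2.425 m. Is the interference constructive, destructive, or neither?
destructive — path difference = 2.5λ, an odd multiple of λ/2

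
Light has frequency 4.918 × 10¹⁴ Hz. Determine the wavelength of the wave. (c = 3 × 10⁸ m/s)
λ = c/f = 610 nm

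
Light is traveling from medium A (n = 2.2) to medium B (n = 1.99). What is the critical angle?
θc = arcsin(n₂/n₁) = 64.76°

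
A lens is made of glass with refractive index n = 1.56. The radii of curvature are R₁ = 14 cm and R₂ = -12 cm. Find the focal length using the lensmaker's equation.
1/f = (n − 1)(1/R₁ − 1/R₂) → f = 11.54 cm (converging lens)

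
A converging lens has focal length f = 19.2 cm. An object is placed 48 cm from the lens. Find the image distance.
1/di = 1/f − 1/do → di = 32 cm (real image)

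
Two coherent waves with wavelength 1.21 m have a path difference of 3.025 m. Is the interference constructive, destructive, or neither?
destructive — path difference = 2.5λ, an odd multiple of λ/2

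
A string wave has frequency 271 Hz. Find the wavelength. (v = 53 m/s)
λ = v/f = 0.1956 m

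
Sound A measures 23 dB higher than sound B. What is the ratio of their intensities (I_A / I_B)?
I_A/I_B = 10^(Δβ/10) = 199.5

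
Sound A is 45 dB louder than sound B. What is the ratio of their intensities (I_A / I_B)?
I_A/I_B = 10^(Δβ/10) = 31620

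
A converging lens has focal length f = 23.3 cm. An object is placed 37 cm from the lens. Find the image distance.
1/di = 1/f − 1/do → di = 62.93 cm (real image)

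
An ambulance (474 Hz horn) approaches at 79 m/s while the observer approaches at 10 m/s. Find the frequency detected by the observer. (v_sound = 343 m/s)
f_obs = f·(v + v_o)/(v − v_s) = 633.8 Hz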